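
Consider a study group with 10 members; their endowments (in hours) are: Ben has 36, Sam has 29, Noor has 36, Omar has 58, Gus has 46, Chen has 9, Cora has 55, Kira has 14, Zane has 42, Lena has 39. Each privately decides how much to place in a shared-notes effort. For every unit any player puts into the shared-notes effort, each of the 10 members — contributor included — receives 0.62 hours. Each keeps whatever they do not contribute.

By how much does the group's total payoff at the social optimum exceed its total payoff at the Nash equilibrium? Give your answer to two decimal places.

The private return per contributed unit is 0.62 < 1 for everyone, so the Nash equilibrium is zero contribution and the group total is Σ E_j = 36 + 29 + 36 + 58 + 46 + 9 + 55 + 14 + 42 + 39 = 364.
Each contributed unit returns 6.200 to the group, so the social optimum is full contribution by everyone: group total = 6.200 × 364 = 2256.80.
Efficiency loss = (6.200 − 1) × 364 = 1892.80.

1892.80 hours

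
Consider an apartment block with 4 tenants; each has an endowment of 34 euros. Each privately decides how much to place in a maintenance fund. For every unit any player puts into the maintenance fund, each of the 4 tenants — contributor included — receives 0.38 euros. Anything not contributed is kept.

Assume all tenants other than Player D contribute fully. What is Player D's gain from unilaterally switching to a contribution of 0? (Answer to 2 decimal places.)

Switching from a contribution of 34 to 0 lets Player D keep an extra 34 euros, but lowers the maintenance fund by 34, which costs Player D their own share of that drop: 0.38 × 34 = 12.92.
Net gain = 34 − 12.92 = 21.08. The private return per contributed unit (0.38) is below 1, so free-riding is indeed the best response regardless of what the others do.

21.08 euros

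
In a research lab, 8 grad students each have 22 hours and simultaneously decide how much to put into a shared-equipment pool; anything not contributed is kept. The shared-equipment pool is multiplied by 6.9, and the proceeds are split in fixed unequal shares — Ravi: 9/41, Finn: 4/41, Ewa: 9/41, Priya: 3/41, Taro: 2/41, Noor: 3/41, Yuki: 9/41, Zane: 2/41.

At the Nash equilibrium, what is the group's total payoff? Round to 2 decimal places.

565.40 hours

For player j, contributing a unit is worthwhile iff 6.9 × (j's share) ≥ 1, i.e. iff j's share is at least 0.1449.
The shares above 0.1449 belong to Ravi, Ewa and Yuki, contributing 22 each; the remaining 5 contribute 0. Total contributed: 66.
The shared-equipment pool pays out 6.9 × 66 = 455.40 in total (split across the unequal shares, but the aggregate is all that matters for the group sum).
The 5 free-riders keep 22 each, adding 110. Group total = 110 + 455.40 = 565.40.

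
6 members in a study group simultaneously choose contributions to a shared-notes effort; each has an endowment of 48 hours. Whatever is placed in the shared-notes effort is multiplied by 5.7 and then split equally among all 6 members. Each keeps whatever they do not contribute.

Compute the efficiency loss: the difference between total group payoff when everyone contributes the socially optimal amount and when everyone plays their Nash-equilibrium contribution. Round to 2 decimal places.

1353.60 hours

Each contributed unit returns 5.7/6 = 0.9500 to its contributor — below 1 — so contributing 0 is dominant for every player. At the Nash equilibrium everyone keeps their 48, and the group total is 6 × 48 = 288.
Each contributed unit returns 5.700 to the group as a whole (0.9500 to each of 6 players), which exceeds 1, so the social optimum is full contribution: group total = 5.700 × 288 = 1641.60.
Efficiency loss = 1641.60 − 288 = 1353.60.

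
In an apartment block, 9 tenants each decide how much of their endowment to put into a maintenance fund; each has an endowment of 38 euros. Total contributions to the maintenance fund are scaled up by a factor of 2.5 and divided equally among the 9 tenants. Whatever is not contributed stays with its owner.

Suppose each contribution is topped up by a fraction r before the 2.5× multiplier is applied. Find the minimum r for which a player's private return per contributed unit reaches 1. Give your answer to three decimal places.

2.600

With matching at rate r, one contributed unit becomes (1 + r) in the maintenance fund and returns 2.5 × (1 + r) / 9 to the contributor.
Setting this equal to 1: 1 + r = 9/2.5 = 3.6000.
So the minimum matching rate is r = 3.6000 − 1 = 2.600.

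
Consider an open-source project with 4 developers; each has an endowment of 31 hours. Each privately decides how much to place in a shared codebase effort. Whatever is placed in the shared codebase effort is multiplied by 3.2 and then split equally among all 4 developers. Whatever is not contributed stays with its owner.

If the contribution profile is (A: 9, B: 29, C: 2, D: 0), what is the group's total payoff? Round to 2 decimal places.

Total contributed: 9 + 29 + 2 + 0 = 40; total kept: 4 × 31 − 40 = 84.
The shared codebase effort pays out 3.2 × 40 = 128.00 in aggregate.
Group total = 84 + 128.00 = 212.00.

212.00 hours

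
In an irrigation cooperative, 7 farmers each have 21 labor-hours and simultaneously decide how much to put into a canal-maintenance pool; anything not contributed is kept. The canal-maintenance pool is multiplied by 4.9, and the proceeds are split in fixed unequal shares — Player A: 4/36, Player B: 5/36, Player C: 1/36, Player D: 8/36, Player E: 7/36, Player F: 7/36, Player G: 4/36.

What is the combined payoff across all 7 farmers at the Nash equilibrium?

A player with share s gets back 4.9·s per unit contributed, so full contribution is dominant for anyone with s > 1/4.9 = 0.2041 and zero contribution is dominant for anyone below.
Player D alone (share 8/36) is above the threshold, contributing 21; the remaining 6 contribute 0. Total contributed: 21.
The canal-maintenance pool pays out 4.9 × 21 = 102.90 in total (split across the unequal shares, but the aggregate is all that matters for the group sum).
The 6 free-riders keep 21 each, adding 126. Group total = 126 + 102.90 = 228.90.

228.90 labor-hours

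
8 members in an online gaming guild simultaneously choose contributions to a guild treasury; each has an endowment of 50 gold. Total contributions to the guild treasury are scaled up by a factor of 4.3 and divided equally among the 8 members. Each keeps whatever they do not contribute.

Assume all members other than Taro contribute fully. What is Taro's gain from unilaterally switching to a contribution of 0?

Switching from a contribution of 50 to 0 lets Taro keep an extra 50 gold, but lowers the guild treasury by 50, which costs Taro their own share of that drop: 4.3/8 × 50 = 26.87.
Net gain = 50 − 26.87 = 23.13. The private return per contributed unit (0.5375) is below 1, so free-riding is indeed the best response regardless of what the others do.

23.13 gold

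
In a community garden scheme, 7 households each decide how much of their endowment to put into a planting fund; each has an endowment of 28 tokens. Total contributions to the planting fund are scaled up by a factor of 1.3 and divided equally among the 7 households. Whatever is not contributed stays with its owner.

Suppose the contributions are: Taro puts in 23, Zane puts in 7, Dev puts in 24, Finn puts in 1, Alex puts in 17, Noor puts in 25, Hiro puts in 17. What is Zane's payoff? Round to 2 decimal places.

Total contributed: 23 + 7 + 24 + 1 + 17 + 25 + 17 = 114.
Each receives 1.3 × 114 / 7 = 21.17 from the planting fund.
Zane keeps 28 − 7 = 21, so Zane's payoff is 21 + 21.17 = 42.17.

42.17 tokens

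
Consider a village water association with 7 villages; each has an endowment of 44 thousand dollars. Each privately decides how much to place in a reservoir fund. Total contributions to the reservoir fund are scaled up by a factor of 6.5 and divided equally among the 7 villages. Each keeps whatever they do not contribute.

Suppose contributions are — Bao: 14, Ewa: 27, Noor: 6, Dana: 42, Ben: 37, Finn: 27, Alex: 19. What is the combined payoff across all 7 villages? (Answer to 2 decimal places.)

Total contributed: 14 + 27 + 6 + 42 + 37 + 27 + 19 = 172; total kept: 7 × 44 − 172 = 136.
The reservoir fund pays out 6.5 × 172 = 1118.00 in aggregate.
Group total = 136 + 1118.00 = 1254.00.

1254.00 thousand dollars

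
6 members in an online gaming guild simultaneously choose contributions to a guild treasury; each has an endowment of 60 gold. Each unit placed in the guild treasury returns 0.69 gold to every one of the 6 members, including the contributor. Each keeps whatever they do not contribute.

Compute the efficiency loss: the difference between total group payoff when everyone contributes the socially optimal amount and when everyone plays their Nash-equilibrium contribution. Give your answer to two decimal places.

The private return per contributed unit is 0.69 < 1, so contributing 0 is dominant for every player. At the Nash equilibrium everyone keeps their 60, and the group total is 6 × 60 = 360.
Each contributed unit returns 4.140 to the group as a whole (0.69 to each of 6 players), which exceeds 1, so the social optimum is full contribution: group total = 4.140 × 360 = 1490.40.
Efficiency loss = 1490.40 − 360 = 1130.40.

1130.40 gold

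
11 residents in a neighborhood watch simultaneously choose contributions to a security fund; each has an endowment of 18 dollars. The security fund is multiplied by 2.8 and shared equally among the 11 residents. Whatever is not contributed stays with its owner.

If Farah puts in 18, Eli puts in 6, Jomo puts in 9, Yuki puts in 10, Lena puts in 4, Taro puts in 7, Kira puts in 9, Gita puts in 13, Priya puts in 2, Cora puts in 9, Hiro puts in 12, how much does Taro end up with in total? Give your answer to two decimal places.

36.20 dollars

Total contributed: 18 + 6 + 9 + 10 + 4 + 7 + 9 + 13 + 2 + 9 + 12 = 99.
Each receives 2.8 × 99 / 11 = 25.20 from the security fund.
Taro keeps 18 − 7 = 11, so Taro's payoff is 11 + 25.20 = 36.20.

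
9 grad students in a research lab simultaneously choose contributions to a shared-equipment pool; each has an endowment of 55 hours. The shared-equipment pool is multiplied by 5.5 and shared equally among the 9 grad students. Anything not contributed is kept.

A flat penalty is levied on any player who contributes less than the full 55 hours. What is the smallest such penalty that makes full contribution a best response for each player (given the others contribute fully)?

21.39 hours

Given the others contribute fully, the best deviation is to contribute 0 (any partial contribution still incurs the fine and gives up units whose private return 0.6111 is below 1).
Deviating from 55 to 0 saves 55 hours but forfeits the deviator's share of the drop in the shared-equipment pool: 5.5/9 × 55 = 33.61.
So the deviation gain is 55 − 33.61 = 21.39, and the fine must be at least 21.39 hours to wipe it out.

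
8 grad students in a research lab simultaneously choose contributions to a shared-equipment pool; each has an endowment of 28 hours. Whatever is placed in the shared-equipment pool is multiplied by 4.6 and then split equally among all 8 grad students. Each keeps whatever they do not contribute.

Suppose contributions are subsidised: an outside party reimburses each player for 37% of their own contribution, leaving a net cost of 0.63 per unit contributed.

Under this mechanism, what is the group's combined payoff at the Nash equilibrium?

Even with the mechanism, each unit contributed returns only (4.6/8) / 0.63 = 0.9127 per unit of net cost, so contributing nothing is still dominant.
At the Nash equilibrium no one contributes; group total payoff = 8 × 28 = 224.

224.00 hours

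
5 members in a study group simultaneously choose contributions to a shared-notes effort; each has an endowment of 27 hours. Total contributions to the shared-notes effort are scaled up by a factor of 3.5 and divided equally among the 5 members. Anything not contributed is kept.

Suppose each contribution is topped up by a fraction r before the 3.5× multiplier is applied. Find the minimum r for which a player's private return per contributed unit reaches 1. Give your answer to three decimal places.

With matching at rate r, one contributed unit becomes (1 + r) in the shared-notes effort and returns 3.5 × (1 + r) / 5 to the contributor.
Setting this equal to 1: 1 + r = 5/3.5 = 1.4286.
So the minimum matching rate is r = 1.4286 − 1 = 0.429.

0.429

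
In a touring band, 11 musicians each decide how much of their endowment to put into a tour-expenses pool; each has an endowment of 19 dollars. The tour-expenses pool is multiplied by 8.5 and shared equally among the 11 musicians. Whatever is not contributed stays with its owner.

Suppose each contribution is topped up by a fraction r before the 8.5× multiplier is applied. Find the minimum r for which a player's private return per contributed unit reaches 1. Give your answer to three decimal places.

With matching at rate r, one contributed unit becomes (1 + r) in the tour-expenses pool and returns 8.5 × (1 + r) / 11 to the contributor.
Setting this equal to 1: 1 + r = 11/8.5 = 1.2941.
So the minimum matching rate is r = 1.2941 − 1 = 0.294.

0.294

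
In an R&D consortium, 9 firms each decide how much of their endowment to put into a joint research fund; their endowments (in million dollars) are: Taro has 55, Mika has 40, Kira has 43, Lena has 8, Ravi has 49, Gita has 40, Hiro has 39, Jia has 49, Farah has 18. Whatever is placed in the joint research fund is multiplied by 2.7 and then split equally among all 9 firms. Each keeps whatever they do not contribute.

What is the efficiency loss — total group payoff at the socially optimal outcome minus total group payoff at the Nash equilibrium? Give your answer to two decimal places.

The private return per contributed unit is 2.7/9 = 0.3000 < 1 for every player regardless of endowment, so the Nash equilibrium is zero contribution and the group total is Σ E_j = 55 + 40 + 43 + 8 + 49 + 40 + 39 + 49 + 18 = 341.
Each contributed unit returns 2.700 to the group, so the social optimum is full contribution by everyone: group total = 2.700 × 341 = 920.70.
Efficiency loss = (2.700 − 1) × 341 = 579.70.

579.70 million dollars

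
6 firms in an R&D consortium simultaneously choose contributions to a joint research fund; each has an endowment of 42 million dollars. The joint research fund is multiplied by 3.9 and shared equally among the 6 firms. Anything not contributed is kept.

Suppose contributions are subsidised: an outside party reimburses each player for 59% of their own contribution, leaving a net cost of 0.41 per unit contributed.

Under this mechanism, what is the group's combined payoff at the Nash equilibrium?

1131.48 million dollars

The effective private return per unit is now (3.9/6) / 0.41 = 1.5854 > 1, so every player's dominant strategy flips to full contribution.
So the Nash equilibrium is full contribution by all 6; the group earns 6 × (42 × 0.59 + 3.9 × 42) = 1131.48.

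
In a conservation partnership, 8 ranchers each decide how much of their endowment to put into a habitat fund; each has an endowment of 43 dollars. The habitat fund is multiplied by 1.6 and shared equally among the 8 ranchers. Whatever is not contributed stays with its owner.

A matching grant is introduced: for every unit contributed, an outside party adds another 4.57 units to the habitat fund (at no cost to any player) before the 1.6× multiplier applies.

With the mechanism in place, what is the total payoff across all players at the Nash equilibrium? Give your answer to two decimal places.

3065.73 dollars

The effective private return per unit is now 1.6 × 5.57 / 8 = 1.1140 > 1, so every player's dominant strategy flips to full contribution.
At the Nash equilibrium everyone contributes 43. Group total payoff = 1.6 × 5.57 × 344 = 3065.73.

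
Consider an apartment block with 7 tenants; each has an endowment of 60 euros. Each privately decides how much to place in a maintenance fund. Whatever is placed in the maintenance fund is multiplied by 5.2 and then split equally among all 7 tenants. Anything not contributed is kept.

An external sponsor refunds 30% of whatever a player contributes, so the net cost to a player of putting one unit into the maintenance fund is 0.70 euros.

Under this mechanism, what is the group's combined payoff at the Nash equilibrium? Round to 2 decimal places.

2310.00 euros

Under the mechanism each unit contributed yields (5.2/7) / 0.70 = 1.0612 back to its contributor per unit of net cost, which exceeds 1, making full contribution the dominant choice for everyone.
At the Nash equilibrium everyone contributes 60. Group total payoff = 7 × (60 × 0.30 + 5.2 × 60) = 2310.00.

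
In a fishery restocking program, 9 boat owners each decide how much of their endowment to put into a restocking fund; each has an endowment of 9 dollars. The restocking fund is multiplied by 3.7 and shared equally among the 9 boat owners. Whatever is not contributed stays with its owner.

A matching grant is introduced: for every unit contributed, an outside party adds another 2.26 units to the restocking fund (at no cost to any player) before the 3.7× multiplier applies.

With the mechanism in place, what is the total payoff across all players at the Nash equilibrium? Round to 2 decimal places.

Under the mechanism each unit contributed yields 3.7 × 3.26 / 9 = 1.3402 back to its contributor per unit of net cost, which exceeds 1, making full contribution the dominant choice for everyone.
At the Nash equilibrium everyone contributes 9. Group total payoff = 3.7 × 3.26 × 81 = 977.02.

977.02 dollars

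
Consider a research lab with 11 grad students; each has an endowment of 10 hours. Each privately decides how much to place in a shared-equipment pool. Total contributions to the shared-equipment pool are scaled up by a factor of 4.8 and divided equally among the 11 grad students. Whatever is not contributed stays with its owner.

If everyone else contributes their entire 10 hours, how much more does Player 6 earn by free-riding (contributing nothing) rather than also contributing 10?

Switching from a contribution of 10 to 0 lets Player 6 keep an extra 10 hours, but lowers the shared-equipment pool by 10, which costs Player 6 their own share of that drop: 4.8/11 × 10 = 4.36.
Net gain = 10 − 4.36 = 5.64. The private return per contributed unit (0.4364) is below 1, so free-riding is indeed the best response regardless of what the others do.

5.64 hours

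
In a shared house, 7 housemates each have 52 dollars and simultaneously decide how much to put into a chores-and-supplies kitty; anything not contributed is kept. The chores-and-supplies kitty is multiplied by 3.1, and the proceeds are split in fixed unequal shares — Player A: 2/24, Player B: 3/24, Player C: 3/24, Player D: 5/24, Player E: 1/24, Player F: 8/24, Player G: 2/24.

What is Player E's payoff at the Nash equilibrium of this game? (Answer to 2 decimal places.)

For player j, contributing a unit is worthwhile iff 3.1 × (j's share) ≥ 1, i.e. iff j's share is at least 0.3226.
Player F alone (share 8/24) is above the threshold, contributing 52; the remaining 6 contribute 0. Total contributed: 52.
Player E keeps 52 and receives 3.1 × 52 × 1/24 = 6.72 from the chores-and-supplies kitty, for a payoff of 58.72.

58.72 dollars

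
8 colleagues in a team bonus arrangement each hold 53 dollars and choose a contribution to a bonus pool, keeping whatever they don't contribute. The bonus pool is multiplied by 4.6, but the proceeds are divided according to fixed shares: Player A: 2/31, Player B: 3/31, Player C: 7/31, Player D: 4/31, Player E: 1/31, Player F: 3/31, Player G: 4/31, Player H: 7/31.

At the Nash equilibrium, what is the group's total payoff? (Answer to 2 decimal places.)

For player j, contributing a unit is worthwhile iff 4.6 × (j's share) ≥ 1, i.e. iff j's share is at least 0.2174.
Player C and Player H are above the threshold, contributing 53 each; the remaining 6 contribute 0. Total contributed: 106.
The bonus pool pays out 4.6 × 106 = 487.60 in total (split across the unequal shares, but the aggregate is all that matters for the group sum).
The 6 free-riders keep 53 each, adding 318. Group total = 318 + 487.60 = 805.60.

805.60 dollars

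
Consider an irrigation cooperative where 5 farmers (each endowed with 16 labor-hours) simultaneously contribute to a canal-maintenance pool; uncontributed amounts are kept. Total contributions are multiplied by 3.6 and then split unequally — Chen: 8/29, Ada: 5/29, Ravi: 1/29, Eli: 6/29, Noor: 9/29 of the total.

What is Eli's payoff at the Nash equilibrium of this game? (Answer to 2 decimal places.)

27.92 labor-hours

For player j, contributing a unit is worthwhile iff 3.6 × (j's share) ≥ 1, i.e. iff j's share is at least 0.2778.
Noor alone (share 9/29) is above the threshold, contributing 16; the remaining 4 contribute 0. Total contributed: 16.
Eli keeps 16 and receives 3.6 × 16 × 6/29 = 11.92 from the canal-maintenance pool, for a payoff of 27.92.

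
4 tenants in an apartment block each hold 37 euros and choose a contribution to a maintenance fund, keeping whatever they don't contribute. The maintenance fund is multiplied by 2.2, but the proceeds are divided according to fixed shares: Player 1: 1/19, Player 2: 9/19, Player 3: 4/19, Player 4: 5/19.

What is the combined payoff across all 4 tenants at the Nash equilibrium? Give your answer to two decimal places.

A player with share s gets back 2.2·s per unit contributed, so full contribution is dominant for anyone with s > 1/2.2 = 0.4545 and zero contribution is dominant for anyone below.
Only Player 2 (9/19) clears that bar, contributing 37; the remaining 3 contribute 0. Total contributed: 37.
The maintenance fund pays out 2.2 × 37 = 81.40 in total (split across the unequal shares, but the aggregate is all that matters for the group sum).
The 3 free-riders keep 37 each, adding 111. Group total = 111 + 81.40 = 192.40.

192.40 euros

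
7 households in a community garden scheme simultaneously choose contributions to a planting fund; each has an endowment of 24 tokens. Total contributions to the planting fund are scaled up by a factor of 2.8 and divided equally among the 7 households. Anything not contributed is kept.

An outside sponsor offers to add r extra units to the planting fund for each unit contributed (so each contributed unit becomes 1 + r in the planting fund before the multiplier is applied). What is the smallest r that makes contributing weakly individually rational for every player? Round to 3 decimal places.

1.500

With matching at rate r, one contributed unit becomes (1 + r) in the planting fund and returns 2.8 × (1 + r) / 7 to the contributor.
Setting this equal to 1: 1 + r = 7/2.8 = 2.5000.
So the minimum matching rate is r = 2.5000 − 1 = 1.500.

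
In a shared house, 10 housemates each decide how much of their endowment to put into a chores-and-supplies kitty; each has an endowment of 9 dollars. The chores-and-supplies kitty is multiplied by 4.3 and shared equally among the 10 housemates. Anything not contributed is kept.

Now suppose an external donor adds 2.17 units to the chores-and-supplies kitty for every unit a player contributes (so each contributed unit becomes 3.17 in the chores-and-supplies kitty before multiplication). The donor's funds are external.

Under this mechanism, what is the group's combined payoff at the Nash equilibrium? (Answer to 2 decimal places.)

The effective private return per unit is now 4.3 × 3.17 / 10 = 1.3631 > 1, so every player's dominant strategy flips to full contribution.
So the Nash equilibrium is full contribution by all 10; the group earns 4.3 × 3.17 × 90 = 1226.79.

1226.79 dollars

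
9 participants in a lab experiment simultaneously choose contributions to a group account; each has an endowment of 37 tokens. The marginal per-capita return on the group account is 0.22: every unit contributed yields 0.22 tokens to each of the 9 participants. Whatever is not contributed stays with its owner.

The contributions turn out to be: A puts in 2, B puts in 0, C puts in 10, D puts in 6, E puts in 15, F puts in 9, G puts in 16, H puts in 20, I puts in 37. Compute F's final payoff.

53.30 tokens

Total contributed: 2 + 0 + 10 + 6 + 15 + 9 + 16 + 20 + 37 = 115.
Each receives 0.22 × 115 = 25.30 from the group account.
F keeps 37 − 9 = 28, so F's payoff is 28 + 25.30 = 53.30.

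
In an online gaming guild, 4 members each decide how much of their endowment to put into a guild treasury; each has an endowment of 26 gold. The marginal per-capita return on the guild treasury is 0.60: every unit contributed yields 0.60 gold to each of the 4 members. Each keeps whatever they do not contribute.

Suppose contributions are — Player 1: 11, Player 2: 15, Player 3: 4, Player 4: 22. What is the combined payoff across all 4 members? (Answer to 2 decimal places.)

Total contributed: 11 + 15 + 4 + 22 = 52; total kept: 4 × 26 − 52 = 52.
The guild treasury pays out 0.60 × 4 × 52 = 124.80 in aggregate.
Group total = 52 + 124.80 = 176.80.

176.80 gold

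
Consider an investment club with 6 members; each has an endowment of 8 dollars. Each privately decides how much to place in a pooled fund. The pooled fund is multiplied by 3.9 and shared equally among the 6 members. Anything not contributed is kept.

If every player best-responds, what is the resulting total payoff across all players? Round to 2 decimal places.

Each contributed unit returns 3.9/6 = 0.6500 to its contributor — below 1 — so contributing 0 is dominant for every player. At the Nash equilibrium everyone keeps their 8, and the group total is 6 × 8 = 48.

48.00 dollars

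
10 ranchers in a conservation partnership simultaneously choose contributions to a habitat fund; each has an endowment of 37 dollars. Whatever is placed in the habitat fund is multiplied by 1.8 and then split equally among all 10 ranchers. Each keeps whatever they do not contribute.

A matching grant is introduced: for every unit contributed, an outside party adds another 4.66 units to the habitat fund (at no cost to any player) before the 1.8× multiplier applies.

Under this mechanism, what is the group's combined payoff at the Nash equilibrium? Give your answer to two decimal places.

3769.56 dollars

Under the mechanism each unit contributed yields 1.8 × 5.66 / 10 = 1.0188 back to its contributor per unit of net cost, which exceeds 1, making full contribution the dominant choice for everyone.
At the Nash equilibrium everyone contributes 37. Group total payoff = 1.8 × 5.66 × 370 = 3769.56.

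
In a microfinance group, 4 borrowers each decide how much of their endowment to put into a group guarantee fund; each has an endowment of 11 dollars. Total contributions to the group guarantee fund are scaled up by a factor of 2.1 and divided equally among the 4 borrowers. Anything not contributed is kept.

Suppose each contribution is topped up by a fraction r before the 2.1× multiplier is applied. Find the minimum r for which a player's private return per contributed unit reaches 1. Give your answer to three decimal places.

0.905

With matching at rate r, one contributed unit becomes (1 + r) in the group guarantee fund and returns 2.1 × (1 + r) / 4 to the contributor.
Setting this equal to 1: 1 + r = 4/2.1 = 1.9048.
So the minimum matching rate is r = 1.9048 − 1 = 0.905.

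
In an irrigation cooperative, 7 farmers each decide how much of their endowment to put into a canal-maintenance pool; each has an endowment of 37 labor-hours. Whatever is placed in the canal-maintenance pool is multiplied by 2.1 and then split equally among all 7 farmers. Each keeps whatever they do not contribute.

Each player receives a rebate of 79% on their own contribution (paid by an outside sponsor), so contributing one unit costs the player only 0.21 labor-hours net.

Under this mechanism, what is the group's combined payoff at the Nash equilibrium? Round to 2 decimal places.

The effective private return per unit is now (2.1/7) / 0.21 = 1.4286 > 1, so every player's dominant strategy flips to full contribution.
So the Nash equilibrium is full contribution by all 7; the group earns 7 × (37 × 0.79 + 2.1 × 37) = 748.51.

748.51 labor-hours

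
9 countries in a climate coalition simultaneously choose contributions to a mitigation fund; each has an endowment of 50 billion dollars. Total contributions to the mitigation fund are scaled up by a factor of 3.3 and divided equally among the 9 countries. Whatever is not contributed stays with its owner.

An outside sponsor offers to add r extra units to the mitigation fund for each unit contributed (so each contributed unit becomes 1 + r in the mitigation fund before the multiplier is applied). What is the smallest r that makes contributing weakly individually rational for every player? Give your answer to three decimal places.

1.727

With matching at rate r, one contributed unit becomes (1 + r) in the mitigation fund and returns 3.3 × (1 + r) / 9 to the contributor.
Setting this equal to 1: 1 + r = 9/3.3 = 2.7273.
So the minimum matching rate is r = 2.7273 − 1 = 1.727.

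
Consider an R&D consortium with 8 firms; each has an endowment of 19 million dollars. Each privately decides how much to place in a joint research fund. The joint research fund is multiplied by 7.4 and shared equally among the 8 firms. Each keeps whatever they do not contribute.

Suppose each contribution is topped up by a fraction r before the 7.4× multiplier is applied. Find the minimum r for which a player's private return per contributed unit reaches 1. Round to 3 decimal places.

With matching at rate r, one contributed unit becomes (1 + r) in the joint research fund and returns 7.4 × (1 + r) / 8 to the contributor.
Setting this equal to 1: 1 + r = 8/7.4 = 1.0811.
So the minimum matching rate is r = 1.0811 − 1 = 0.081.

0.081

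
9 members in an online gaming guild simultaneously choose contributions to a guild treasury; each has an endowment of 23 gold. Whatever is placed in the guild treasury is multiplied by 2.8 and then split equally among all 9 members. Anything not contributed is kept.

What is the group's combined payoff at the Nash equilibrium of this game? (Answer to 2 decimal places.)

Each contributed unit returns 2.8/9 = 0.3111 to its contributor — below 1 — so contributing 0 is dominant for every player. At the Nash equilibrium everyone keeps their 23, and the group total is 9 × 23 = 207.

207.00 gold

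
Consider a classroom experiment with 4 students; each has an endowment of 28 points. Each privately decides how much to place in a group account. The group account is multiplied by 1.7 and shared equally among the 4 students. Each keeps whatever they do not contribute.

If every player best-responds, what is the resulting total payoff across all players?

Each contributed unit returns 1.7/4 = 0.4250 to its contributor — below 1 — so contributing 0 is dominant for every player. At the Nash equilibrium everyone keeps their 28, and the group total is 4 × 28 = 112.

112.00 points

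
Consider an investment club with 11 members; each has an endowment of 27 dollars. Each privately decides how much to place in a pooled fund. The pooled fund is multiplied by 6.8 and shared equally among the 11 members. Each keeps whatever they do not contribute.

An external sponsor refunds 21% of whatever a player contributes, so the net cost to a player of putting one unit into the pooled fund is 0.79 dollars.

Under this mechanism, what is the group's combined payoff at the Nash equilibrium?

Even with the mechanism, each unit contributed returns only (6.8/11) / 0.79 = 0.7825 per unit of net cost, so contributing nothing is still dominant.
At the Nash equilibrium no one contributes; group total payoff = 11 × 27 = 297.

297.00 dollars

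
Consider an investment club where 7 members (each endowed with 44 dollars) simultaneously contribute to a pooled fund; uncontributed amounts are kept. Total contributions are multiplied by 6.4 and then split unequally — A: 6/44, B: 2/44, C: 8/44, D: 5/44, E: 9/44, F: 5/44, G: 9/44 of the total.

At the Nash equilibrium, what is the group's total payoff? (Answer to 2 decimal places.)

For player j, contributing a unit is worthwhile iff 6.4 × (j's share) ≥ 1, i.e. iff j's share is at least 0.1563.
C, E and G are above the threshold, contributing 44 each; the remaining 4 contribute 0. Total contributed: 132.
The pooled fund pays out 6.4 × 132 = 844.80 in total (split across the unequal shares, but the aggregate is all that matters for the group sum).
The 4 free-riders keep 44 each, adding 176. Group total = 176 + 844.80 = 1020.80.

1020.80 dollars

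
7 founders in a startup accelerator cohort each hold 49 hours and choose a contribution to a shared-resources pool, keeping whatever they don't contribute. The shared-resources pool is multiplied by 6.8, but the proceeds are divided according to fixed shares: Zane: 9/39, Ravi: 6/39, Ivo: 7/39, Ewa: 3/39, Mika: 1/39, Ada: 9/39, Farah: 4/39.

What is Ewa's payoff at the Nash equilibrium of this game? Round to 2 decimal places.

151.52 hours

Player j's private return per contributed unit is 6.8 × (j's share). Contributing is weakly dominant for j when that share is at least 1/6.8 = 0.1471, and contributing 0 is dominant otherwise.
Zane, Ravi, Ivo and Ada clear that bar, contributing 49 each; the remaining 3 contribute 0. Total contributed: 196.
Ewa keeps 49 and receives 6.8 × 196 × 3/39 = 102.52 from the shared-resources pool, for a payoff of 151.52.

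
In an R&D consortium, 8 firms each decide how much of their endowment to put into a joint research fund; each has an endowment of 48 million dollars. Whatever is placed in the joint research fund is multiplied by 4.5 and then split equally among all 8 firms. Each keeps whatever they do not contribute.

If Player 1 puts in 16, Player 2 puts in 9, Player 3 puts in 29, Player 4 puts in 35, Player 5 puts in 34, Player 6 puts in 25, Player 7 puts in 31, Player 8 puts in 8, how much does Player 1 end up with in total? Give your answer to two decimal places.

Total contributed: 16 + 9 + 29 + 35 + 34 + 25 + 31 + 8 = 187.
Each receives 4.5 × 187 / 8 = 105.19 from the joint research fund.
Player 1 keeps 48 − 16 = 32, so Player 1's payoff is 32 + 105.19 = 137.19.

137.19 million dollars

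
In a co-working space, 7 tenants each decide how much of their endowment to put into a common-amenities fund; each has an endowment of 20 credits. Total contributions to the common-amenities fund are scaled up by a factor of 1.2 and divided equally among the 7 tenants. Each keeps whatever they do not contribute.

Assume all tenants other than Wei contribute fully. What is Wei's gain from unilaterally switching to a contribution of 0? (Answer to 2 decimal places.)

Switching from a contribution of 20 to 0 lets Wei keep an extra 20 credits, but lowers the common-amenities fund by 20, which costs Wei their own share of that drop: 1.2/7 × 20 = 3.43.
Net gain = 20 − 3.43 = 16.57. The private return per contributed unit (0.1714) is below 1, so free-riding is indeed the best response regardless of what the others do.

16.57 credits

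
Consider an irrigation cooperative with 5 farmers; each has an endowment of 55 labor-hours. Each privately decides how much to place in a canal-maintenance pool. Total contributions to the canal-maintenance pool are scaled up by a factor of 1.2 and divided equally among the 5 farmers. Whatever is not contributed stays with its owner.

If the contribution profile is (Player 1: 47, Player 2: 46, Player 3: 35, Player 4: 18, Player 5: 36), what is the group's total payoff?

311.40 labor-hours

Total contributed: 47 + 46 + 35 + 18 + 36 = 182; total kept: 5 × 55 − 182 = 93.
The canal-maintenance pool pays out 1.2 × 182 = 218.40 in aggregate.
Group total = 93 + 218.40 = 311.40.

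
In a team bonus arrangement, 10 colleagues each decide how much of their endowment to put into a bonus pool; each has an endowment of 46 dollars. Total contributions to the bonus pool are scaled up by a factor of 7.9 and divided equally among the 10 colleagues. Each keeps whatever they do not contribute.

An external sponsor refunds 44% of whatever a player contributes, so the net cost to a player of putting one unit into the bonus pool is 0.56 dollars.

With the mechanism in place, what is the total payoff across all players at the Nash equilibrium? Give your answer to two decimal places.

The effective private return per unit is now (7.9/10) / 0.56 = 1.4107 > 1, so every player's dominant strategy flips to full contribution.
At the Nash equilibrium everyone contributes 46. Group total payoff = 10 × (46 × 0.44 + 7.9 × 46) = 3836.40.

3836.40 dollars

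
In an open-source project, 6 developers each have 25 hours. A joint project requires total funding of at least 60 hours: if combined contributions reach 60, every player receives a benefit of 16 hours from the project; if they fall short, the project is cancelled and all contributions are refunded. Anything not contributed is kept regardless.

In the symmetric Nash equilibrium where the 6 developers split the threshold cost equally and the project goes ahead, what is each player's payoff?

31 hours

Equal share of the threshold: 60/6 = 10.
At this profile no one gains by cutting their contribution: any cut drops the total below 60, the project is cancelled, contributions are refunded, and the deviator ends with 25, which is less than 25 − 10 + 16 = 31. Contributing more than 10 just wastes the excess. So contributing exactly 10 is a best response.
Each player's payoff: 25 − 10 + 16 = 31.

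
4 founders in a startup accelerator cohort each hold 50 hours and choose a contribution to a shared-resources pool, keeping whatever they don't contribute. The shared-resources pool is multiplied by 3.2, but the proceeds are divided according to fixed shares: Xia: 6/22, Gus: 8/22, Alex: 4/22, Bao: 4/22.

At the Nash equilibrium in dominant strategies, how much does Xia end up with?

For player j, contributing a unit is worthwhile iff 3.2 × (j's share) ≥ 1, i.e. iff j's share is at least 0.3125.
The only share above 0.3125 is Gus's 8/22, contributing 50; the remaining 3 contribute 0. Total contributed: 50.
Xia keeps 50 and receives 3.2 × 50 × 6/22 = 43.64 from the shared-resources pool, for a payoff of 93.64.

93.64 hours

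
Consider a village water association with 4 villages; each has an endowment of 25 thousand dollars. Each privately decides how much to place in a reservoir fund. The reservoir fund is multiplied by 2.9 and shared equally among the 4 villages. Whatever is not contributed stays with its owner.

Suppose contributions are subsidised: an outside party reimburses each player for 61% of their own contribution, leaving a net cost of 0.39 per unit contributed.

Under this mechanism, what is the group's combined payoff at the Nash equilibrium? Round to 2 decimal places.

Under the mechanism each unit contributed yields (2.9/4) / 0.39 = 1.8590 back to its contributor per unit of net cost, which exceeds 1, making full contribution the dominant choice for everyone.
At the Nash equilibrium everyone contributes 25. Group total payoff = 4 × (25 × 0.61 + 2.9 × 25) = 351.00.

351.00 thousand dollars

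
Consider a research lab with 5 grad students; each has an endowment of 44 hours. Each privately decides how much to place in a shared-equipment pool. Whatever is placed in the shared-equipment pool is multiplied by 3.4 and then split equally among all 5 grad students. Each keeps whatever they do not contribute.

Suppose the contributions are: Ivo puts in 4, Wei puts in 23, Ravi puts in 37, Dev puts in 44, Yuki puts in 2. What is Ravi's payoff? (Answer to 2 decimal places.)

81.80 hours

Total contributed: 4 + 23 + 37 + 44 + 2 = 110.
Each receives 3.4 × 110 / 5 = 74.80 from the shared-equipment pool.
Ravi keeps 44 − 37 = 7, so Ravi's payoff is 7 + 74.80 = 81.80.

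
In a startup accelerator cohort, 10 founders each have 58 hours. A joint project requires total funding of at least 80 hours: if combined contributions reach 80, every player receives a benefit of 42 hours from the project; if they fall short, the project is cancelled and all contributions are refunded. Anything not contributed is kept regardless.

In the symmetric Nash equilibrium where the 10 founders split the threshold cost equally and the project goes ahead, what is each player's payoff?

Equal share of the threshold: 80/10 = 8.
At this profile no one gains by cutting their contribution: any cut drops the total below 80, the project is cancelled, contributions are refunded, and the deviator ends with 58, which is less than 58 − 8 + 42 = 92. Contributing more than 8 just wastes the excess. So contributing exactly 8 is a best response.
Each player's payoff: 58 − 8 + 42 = 92.

92 hours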